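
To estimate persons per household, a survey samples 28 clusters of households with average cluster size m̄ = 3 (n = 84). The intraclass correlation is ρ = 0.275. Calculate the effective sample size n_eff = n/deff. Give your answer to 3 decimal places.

deff = 1 + (3 − 1)·0.275 = 1 + 0.55 = 1.55.
n_eff = 84 / 1.55 = 54.194.

54.194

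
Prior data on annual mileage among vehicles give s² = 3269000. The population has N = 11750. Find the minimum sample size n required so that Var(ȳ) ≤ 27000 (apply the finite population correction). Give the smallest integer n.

120

Without fpc, n₀ = s²/D = 3269000/27000 = 121.0741.
With fpc, (1 − n/N)·s²/n ≤ D requires n ≥ n₀/(1 + n₀/N) = 121.0741/(1 + 121.0741/11750) = 119.8393.
Rounding up, n = 120.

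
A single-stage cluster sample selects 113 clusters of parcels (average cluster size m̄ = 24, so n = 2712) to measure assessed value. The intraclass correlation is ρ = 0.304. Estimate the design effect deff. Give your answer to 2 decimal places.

7.99

deff = 1 + (24 − 1)·0.304 = 1 + 6.992 = 7.992.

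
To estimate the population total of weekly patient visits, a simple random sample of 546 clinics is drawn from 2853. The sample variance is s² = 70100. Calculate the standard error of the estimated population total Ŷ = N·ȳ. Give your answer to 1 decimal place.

Var(Ŷ) = N²·Var(ȳ) = N²·(1 − n/N)·s²/n.
f = 546/2853 = 0.19137750; Var(ȳ) = 0.80862250·70100/546 = 103.81765.
Var(Ŷ) = 2853² · 103.81765 = 8.4503508 × 10^8.
SE(Ŷ) = √(8.4503508 × 10^8) = 29069.5.

29069.5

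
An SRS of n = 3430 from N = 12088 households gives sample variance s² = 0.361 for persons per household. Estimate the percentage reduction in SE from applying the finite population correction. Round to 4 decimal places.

15.3686

f = n/N = 3430/12088 = 0.28375248.
SE_no-fpc = √(s²/n) = 0.010259036; SE_fpc = √((1−f)s²/n) = 0.0086823663.
Ratio = √(1−f) = 0.84631408. Reduction = 100·(1 − 0.84631408) = 15.3686%.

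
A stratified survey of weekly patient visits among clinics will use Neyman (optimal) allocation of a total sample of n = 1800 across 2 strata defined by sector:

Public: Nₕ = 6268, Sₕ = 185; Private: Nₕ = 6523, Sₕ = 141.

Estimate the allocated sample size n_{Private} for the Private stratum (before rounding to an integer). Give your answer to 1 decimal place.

Neyman allocation: nₕ = n·NₕSₕ / Σⱼ NⱼSⱼ.
Σ NⱼSⱼ = 6268·185 + 6523·141 = 2.079323 × 10^6.
n_{Private} = 1800·6523·141 / (2.079323 × 10^6) = 796.2.

796.2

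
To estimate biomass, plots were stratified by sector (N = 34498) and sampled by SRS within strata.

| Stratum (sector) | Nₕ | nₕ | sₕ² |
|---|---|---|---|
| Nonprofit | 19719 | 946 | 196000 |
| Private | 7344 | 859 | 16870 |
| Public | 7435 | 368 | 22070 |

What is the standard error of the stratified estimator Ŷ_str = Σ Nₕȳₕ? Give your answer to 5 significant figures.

Var(Ŷ_str) = Σₕ Nₕ²(1 − fₕ)sₕ²/nₕ.
Nonprofit: 19719²·(1 − 946/19719)·196000/946 = 7.6697905 × 10^10.
Private: 7344²·(1 − 859/7344)·16870/859 = 9.3532936 × 10^8.
Public: 7435²·(1 − 368/7435)·22070/368 = 3.1511609 × 10^9.
Sum = 8.0784395 × 10^10.
SE = √(8.0784395 × 10^10) = 284230.

284230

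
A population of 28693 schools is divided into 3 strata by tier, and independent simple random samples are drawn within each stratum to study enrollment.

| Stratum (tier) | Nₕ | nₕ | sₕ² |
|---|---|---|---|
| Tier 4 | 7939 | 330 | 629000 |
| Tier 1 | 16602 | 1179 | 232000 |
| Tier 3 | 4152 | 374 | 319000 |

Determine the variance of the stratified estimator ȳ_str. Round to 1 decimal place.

Var(ȳ_str) = Σₕ Wₕ²(1 − fₕ)sₕ²/nₕ with Wₕ = Nₕ/N, N = 28693.
Tier 4: Wₕ = 0.27668769; term = 0.27668769²·(1 − 0.04156695)·629000/330 = 139.85506.
Tier 1: Wₕ = 0.57860802; term = 0.57860802²·(1 − 0.07101554)·232000/1179 = 61.200015.
Tier 3: Wₕ = 0.14470428; term = 0.14470428²·(1 − 0.09007707)·319000/374 = 16.251238.
Sum = 217.30631.

217.3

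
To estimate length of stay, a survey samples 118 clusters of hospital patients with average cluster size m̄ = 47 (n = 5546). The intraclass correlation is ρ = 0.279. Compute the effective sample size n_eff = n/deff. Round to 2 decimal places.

deff = 1 + (47 − 1)·0.279 = 1 + 12.834 = 13.834.
n_eff = 5546 / 13.834 = 400.90.

400.90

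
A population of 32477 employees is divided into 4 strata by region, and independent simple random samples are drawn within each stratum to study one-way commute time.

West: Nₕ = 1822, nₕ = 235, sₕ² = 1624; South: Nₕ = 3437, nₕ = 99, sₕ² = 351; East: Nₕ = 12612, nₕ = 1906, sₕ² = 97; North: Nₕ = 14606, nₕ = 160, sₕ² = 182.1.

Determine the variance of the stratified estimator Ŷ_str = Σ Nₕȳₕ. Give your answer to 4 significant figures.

Var(Ŷ_str) = Σₕ Nₕ²(1 − fₕ)sₕ²/nₕ.
West: 1822²·(1 − 235/1822)·1624/235 = 1.9982207 × 10^7.
South: 3437²·(1 − 99/3437)·351/99 = 4.0675958 × 10^7.
East: 12612²·(1 − 1906/12612)·97/1906 = 6.8716343 × 10^6.
North: 14606²·(1 − 160/14606)·182.1/160 = 2.4014241 × 10^8.
Sum = 3.0767221 × 10^8.

3.077 × 10^8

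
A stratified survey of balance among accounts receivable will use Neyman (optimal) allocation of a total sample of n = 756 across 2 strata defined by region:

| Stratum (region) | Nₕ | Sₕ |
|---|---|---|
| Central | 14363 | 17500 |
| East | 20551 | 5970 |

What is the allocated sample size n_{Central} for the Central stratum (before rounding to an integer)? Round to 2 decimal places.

508.02

Neyman allocation: nₕ = n·NₕSₕ / Σⱼ NⱼSⱼ.
Σ NⱼSⱼ = 14363·17500 + 20551·5970 = 3.7404197 × 10^8.
n_{Central} = 756·14363·17500 / (3.7404197 × 10^8) = 508.02.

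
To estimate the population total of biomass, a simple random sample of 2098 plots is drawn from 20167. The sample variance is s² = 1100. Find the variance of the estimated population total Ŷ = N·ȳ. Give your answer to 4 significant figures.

Var(Ŷ) = N²·Var(ȳ) = N²·(1 − n/N)·s²/n.
f = 2098/20167 = 0.10403134; Var(ȳ) = 0.89596866·1100/2098 = 0.46976431.
Var(Ŷ) = 20167² · 0.46976431 = 1.9105685 × 10^8.

1.911 × 10^8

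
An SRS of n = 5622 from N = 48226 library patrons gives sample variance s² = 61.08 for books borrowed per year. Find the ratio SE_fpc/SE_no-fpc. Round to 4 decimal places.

f = n/N = 5622/48226 = 0.11657612.
SE_no-fpc = √(s²/n) = 0.10423273; SE_fpc = √((1−f)s²/n) = 0.097968997.
Ratio = √(1−f) = 0.93990631.

0.9399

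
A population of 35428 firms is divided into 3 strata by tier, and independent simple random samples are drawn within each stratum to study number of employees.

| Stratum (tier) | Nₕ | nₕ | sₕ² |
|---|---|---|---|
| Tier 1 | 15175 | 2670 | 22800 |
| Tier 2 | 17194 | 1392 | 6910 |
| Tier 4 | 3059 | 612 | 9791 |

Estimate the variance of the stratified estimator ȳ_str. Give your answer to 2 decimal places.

Var(ȳ_str) = Σₕ Wₕ²(1 − fₕ)sₕ²/nₕ with Wₕ = Nₕ/N, N = 35428.
Tier 1: Wₕ = 0.42833352; term = 0.42833352²·(1 − 0.17594728)·22800/2670 = 1.291049.
Tier 2: Wₕ = 0.48532234; term = 0.48532234²·(1 − 0.08095847)·6910/1392 = 1.0745695.
Tier 4: Wₕ = 0.08634413; term = 0.08634413²·(1 − 0.20006538)·9791/612 = 0.095410419.
Sum = 2.4610289.

2.46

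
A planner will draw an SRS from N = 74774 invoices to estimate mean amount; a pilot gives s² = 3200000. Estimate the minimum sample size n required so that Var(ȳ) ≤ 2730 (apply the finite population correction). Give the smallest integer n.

Without fpc, n₀ = s²/D = 3200000/2730 = 1172.1612.
With fpc, (1 − n/N)·s²/n ≤ D requires n ≥ n₀/(1 + n₀/N) = 1172.1612/(1 + 1172.1612/74774) = 1154.0699.
Rounding up, n = 1155.

1155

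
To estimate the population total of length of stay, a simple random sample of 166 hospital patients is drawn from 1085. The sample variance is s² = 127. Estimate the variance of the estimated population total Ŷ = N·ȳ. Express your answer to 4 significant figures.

Var(Ŷ) = N²·Var(ȳ) = N²·(1 − n/N)·s²/n.
f = 166/1085 = 0.15299539; Var(ȳ) = 0.84700461·127/166 = 0.64800955.
Var(Ŷ) = 1085² · 0.64800955 = 762853.04.

762900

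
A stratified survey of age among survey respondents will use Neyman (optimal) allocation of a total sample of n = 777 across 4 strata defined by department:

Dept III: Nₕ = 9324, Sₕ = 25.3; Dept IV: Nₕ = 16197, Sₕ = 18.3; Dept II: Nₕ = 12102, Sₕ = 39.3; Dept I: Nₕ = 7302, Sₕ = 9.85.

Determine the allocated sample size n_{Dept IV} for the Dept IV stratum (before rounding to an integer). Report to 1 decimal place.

Neyman allocation: nₕ = n·NₕSₕ / Σⱼ NⱼSⱼ.
Σ NⱼSⱼ = 9324·25.3 + 16197·18.3 + 12102·39.3 + 7302·9.85 = 1.0798356 × 10^6.
n_{Dept IV} = 777·16197·18.3 / (1.0798356 × 10^6) = 213.3.

213.3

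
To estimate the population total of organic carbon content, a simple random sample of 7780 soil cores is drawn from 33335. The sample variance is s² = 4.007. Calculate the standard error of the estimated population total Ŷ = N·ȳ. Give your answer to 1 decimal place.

Var(Ŷ) = N²·Var(ȳ) = N²·(1 − n/N)·s²/n.
f = 7780/33335 = 0.23338833; Var(ȳ) = 0.76661167·4.007/7780 = 3.9483457 × 10^-4.
Var(Ŷ) = 33335² · (3.9483457 × 10^-4) = 438748.95.
SE(Ŷ) = √(438748.95) = 662.4.

662.4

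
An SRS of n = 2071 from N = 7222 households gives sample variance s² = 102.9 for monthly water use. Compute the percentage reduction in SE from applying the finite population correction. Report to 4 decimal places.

f = n/N = 2071/7222 = 0.28676267.
SE_no-fpc = √(s²/n) = 0.22290389; SE_fpc = √((1−f)s²/n) = 0.18824986.
Ratio = √(1−f) = 0.84453379. Reduction = 100·(1 − 0.84453379) = 15.5466%.

15.5466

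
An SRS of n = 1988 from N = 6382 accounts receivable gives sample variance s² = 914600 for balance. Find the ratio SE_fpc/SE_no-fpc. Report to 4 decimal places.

f = n/N = 1988/6382 = 0.31150110.
SE_no-fpc = √(s²/n) = 21.449018; SE_fpc = √((1−f)s²/n) = 17.797501.
Ratio = √(1−f) = 0.82975834.

0.8298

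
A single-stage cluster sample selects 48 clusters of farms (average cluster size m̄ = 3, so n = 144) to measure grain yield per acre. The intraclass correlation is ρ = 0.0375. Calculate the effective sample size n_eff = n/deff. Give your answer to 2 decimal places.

deff = 1 + (3 − 1)·0.0375 = 1 + 0.075 = 1.075.
n_eff = 144 / 1.075 = 133.95.

133.95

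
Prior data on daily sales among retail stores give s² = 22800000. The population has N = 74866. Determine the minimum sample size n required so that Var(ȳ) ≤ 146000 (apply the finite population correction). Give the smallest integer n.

156

Without fpc, n₀ = s²/D = 22800000/146000 = 156.1644.
With fpc, (1 − n/N)·s²/n ≤ D requires n ≥ n₀/(1 + n₀/N) = 156.1644/(1 + 156.1644/74866) = 155.8393.
Rounding up, n = 156.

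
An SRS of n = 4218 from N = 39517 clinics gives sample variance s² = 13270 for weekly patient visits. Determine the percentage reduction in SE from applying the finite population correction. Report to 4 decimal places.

5.4875

f = n/N = 4218/39517 = 0.10673887.
SE_no-fpc = √(s²/n) = 1.7737082; SE_fpc = √((1−f)s²/n) = 1.6763758.
Ratio = √(1−f) = 0.94512493. Reduction = 100·(1 − 0.94512493) = 5.4875%.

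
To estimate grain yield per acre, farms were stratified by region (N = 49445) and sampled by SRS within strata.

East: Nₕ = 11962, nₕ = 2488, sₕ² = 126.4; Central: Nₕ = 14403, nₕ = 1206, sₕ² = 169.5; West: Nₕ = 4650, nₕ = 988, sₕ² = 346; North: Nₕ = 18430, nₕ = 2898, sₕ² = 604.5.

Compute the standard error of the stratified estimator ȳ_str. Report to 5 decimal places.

Var(ȳ_str) = Σₕ Wₕ²(1 − fₕ)sₕ²/nₕ with Wₕ = Nₕ/N, N = 49445.
East: Wₕ = 0.24192537; term = 0.24192537²·(1 − 0.20799197)·126.4/2488 = 0.0023549903.
Central: Wₕ = 0.29129336; term = 0.29129336²·(1 − 0.08373256)·169.5/1206 = 0.010927122.
West: Wₕ = 0.09404389; term = 0.09404389²·(1 − 0.21247312)·346/988 = 0.0024391903.
North: Wₕ = 0.37273738; term = 0.37273738²·(1 − 0.15724362)·604.5/2898 = 0.024423386.
Sum = 0.040144689.
SE = √(0.040144689) = 0.20036.

0.20036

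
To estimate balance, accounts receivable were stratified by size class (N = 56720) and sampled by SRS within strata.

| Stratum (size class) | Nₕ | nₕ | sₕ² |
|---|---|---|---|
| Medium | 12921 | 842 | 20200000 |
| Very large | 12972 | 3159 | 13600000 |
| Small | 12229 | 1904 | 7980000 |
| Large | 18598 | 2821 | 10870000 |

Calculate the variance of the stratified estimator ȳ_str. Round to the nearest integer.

Var(ȳ_str) = Σₕ Wₕ²(1 − fₕ)sₕ²/nₕ with Wₕ = Nₕ/N, N = 56720.
Medium: Wₕ = 0.22780324; term = 0.22780324²·(1 − 0.06516523)·20200000/842 = 1163.8418.
Very large: Wₕ = 0.22870240; term = 0.22870240²·(1 − 0.24352451)·13600000/3159 = 170.3435.
Small: Wₕ = 0.21560296; term = 0.21560296²·(1 − 0.15569548)·7980000/1904 = 164.4919.
Large: Wₕ = 0.32789140; term = 0.32789140²·(1 − 0.15168298)·10870000/2821 = 351.43473.
Sum = 1850.1119.

1850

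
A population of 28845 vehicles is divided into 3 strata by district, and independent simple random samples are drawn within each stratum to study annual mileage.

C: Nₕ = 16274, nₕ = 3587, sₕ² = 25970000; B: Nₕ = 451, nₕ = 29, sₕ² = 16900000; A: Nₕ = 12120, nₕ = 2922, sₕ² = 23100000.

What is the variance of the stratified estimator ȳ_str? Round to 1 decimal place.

2989.1

Var(ȳ_str) = Σₕ Wₕ²(1 − fₕ)sₕ²/nₕ with Wₕ = Nₕ/N, N = 28845.
C: Wₕ = 0.56418790; term = 0.56418790²·(1 − 0.22041293)·25970000/3587 = 1796.6056.
B: Wₕ = 0.01563529; term = 0.01563529²·(1 − 0.06430155)·16900000/29 = 133.30198.
A: Wₕ = 0.42017681; term = 0.42017681²·(1 − 0.24108911)·23100000/2922 = 1059.2213.
Sum = 2989.1289.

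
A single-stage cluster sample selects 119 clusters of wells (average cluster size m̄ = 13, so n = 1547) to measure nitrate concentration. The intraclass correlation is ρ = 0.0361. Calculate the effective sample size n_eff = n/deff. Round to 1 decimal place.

deff = 1 + (13 − 1)·0.0361 = 1 + 0.4332 = 1.4332.
n_eff = 1547 / 1.4332 = 1079.4.

1079.4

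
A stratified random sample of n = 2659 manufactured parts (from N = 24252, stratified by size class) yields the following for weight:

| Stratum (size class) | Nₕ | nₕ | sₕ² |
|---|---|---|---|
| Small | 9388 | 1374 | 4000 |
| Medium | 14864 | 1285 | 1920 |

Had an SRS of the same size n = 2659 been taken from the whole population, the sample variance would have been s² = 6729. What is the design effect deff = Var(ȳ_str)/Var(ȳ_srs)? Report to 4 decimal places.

0.3928

Var(ȳ_str) = Σ Wₕ²(1−fₕ)sₕ²/nₕ with Wₕ = Nₕ/24252:
  Small: (9388/24252)²·(1−1374/9388)·4000/1374 = 0.37239219
  Medium: (14864/24252)²·(1−1285/14864)·1920/1285 = 0.51275094
  → Var(ȳ_str) = 0.88514313.
Var(ȳ_srs) = (1 − 2659/24252)·6729/2659 = 2.253189.
deff = 0.88514313 / 2.253189 = 0.3928.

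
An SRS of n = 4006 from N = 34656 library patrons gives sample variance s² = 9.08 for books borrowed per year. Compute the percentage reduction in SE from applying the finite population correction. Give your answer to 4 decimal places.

5.9571

f = n/N = 4006/34656 = 0.11559326.
SE_no-fpc = √(s²/n) = 0.047608824; SE_fpc = √((1−f)s²/n) = 0.044772719.
Ratio = √(1−f) = 0.94042902. Reduction = 100·(1 − 0.94042902) = 5.9571%.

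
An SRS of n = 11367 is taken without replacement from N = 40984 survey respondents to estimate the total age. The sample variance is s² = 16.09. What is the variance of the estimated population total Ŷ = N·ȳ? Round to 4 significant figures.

1.718 × 10^6

Var(Ŷ) = N²·Var(ȳ) = N²·(1 − n/N)·s²/n.
f = 11367/40984 = 0.27735214; Var(ȳ) = 0.72264786·16.09/11367 = 0.0010229088.
Var(Ŷ) = 40984² · 0.0010229088 = 1.7181679 × 10^6.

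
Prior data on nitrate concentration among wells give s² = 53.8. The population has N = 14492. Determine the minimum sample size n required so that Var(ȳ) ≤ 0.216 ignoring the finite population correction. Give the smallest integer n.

Without fpc, n₀ = s²/D = 53.8/0.216 = 249.0741.
Rounding up, n = 250.

250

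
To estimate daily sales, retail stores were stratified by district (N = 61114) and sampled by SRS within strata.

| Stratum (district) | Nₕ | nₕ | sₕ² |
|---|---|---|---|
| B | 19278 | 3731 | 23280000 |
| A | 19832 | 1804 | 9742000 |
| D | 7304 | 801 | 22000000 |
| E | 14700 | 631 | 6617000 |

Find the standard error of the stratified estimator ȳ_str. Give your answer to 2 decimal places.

Var(ȳ_str) = Σₕ Wₕ²(1 − fₕ)sₕ²/nₕ with Wₕ = Nₕ/N, N = 61114.
B: Wₕ = 0.31544327; term = 0.31544327²·(1 − 0.19353667)·23280000/3731 = 500.70841.
A: Wₕ = 0.32450830; term = 0.32450830²·(1 − 0.09096410)·9742000/1804 = 516.94488.
D: Wₕ = 0.11951435; term = 0.11951435²·(1 − 0.10966594)·22000000/801 = 349.28768.
E: Wₕ = 0.24053408; term = 0.24053408²·(1 − 0.04292517)·6617000/631 = 580.67205.
Sum = 1947.613.
SE = √(1947.613) = 44.13.

44.13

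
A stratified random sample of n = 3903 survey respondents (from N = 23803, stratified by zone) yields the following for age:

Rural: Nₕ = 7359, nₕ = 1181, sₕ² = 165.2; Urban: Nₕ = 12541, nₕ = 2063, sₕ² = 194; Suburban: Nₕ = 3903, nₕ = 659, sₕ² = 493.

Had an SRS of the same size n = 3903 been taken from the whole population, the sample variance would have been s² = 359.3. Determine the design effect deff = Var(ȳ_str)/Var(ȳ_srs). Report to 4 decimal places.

0.6464

Var(ȳ_str) = Σ Wₕ²(1−fₕ)sₕ²/nₕ with Wₕ = Nₕ/23803:
  Rural: (7359/23803)²·(1−1181/7359)·165.2/1181 = 0.011224408
  Urban: (12541/23803)²·(1−2063/12541)·194/2063 = 0.021809699
  Suburban: (3903/23803)²·(1−659/3903)·493/659 = 0.016717738
  → Var(ȳ_str) = 0.049751845.
Var(ȳ_srs) = (1 − 3903/23803)·359.3/3903 = 0.076962656.
deff = 0.049751845 / 0.076962656 = 0.6464.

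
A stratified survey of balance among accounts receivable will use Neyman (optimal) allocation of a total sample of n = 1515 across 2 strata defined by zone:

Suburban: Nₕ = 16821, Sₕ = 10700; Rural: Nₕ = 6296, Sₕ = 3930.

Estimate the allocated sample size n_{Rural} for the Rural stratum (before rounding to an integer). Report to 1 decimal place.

183.1

Neyman allocation: nₕ = n·NₕSₕ / Σⱼ NⱼSⱼ.
Σ NⱼSⱼ = 16821·10700 + 6296·3930 = 2.0472798 × 10^8.
n_{Rural} = 1515·6296·3930 / (2.0472798 × 10^8) = 183.1.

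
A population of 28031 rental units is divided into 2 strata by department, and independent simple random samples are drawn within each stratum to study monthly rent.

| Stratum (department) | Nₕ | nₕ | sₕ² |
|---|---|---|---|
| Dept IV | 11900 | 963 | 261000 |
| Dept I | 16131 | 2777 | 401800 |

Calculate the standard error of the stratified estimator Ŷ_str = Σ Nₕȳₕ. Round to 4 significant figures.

257800

Var(Ŷ_str) = Σₕ Nₕ²(1 − fₕ)sₕ²/nₕ.
Dept IV: 11900²·(1 − 963/11900)·261000/963 = 3.527438 × 10^10.
Dept I: 16131²·(1 − 2777/16131)·401800/2777 = 3.1167841 × 10^10.
Sum = 6.6442221 × 10^10.
SE = √(6.6442221 × 10^10) = 257800.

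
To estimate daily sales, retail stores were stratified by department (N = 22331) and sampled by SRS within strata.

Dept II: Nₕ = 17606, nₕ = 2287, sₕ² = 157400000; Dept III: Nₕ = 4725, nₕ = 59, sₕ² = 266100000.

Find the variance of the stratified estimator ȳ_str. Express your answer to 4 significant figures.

Var(ȳ_str) = Σₕ Wₕ²(1 − fₕ)sₕ²/nₕ with Wₕ = Nₕ/N, N = 22331.
Dept II: Wₕ = 0.78841073; term = 0.78841073²·(1 − 0.12989890)·157400000/2287 = 37223.168.
Dept III: Wₕ = 0.21158927; term = 0.21158927²·(1 − 0.01248677)·266100000/59 = 199399.04.
Sum = 236622.21.

236600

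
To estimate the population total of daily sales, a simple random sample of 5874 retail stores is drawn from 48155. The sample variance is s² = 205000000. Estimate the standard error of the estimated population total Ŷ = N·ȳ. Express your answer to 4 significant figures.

Var(Ŷ) = N²·Var(ȳ) = N²·(1 − n/N)·s²/n.
f = 5874/48155 = 0.12198110; Var(ȳ) = 0.87801890·205000000/5874 = 30642.471.
Var(Ŷ) = 48155² · 30642.471 = 7.1056949 × 10^13.
SE(Ŷ) = √(7.1056949 × 10^13) = 8.430 × 10^6.

8.430 × 10^6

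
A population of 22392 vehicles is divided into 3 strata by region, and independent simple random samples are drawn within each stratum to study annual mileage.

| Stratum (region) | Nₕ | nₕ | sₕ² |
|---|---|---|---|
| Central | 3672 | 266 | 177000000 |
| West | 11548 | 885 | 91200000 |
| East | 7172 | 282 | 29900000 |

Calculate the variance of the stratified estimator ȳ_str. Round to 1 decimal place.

Var(ȳ_str) = Σₕ Wₕ²(1 − fₕ)sₕ²/nₕ with Wₕ = Nₕ/N, N = 22392.
Central: Wₕ = 0.16398714; term = 0.16398714²·(1 − 0.07244009)·177000000/266 = 16597.901.
West: Wₕ = 0.51571990; term = 0.51571990²·(1 − 0.07663665)·91200000/885 = 25307.659.
East: Wₕ = 0.32029296; term = 0.32029296²·(1 − 0.03931958)·29900000/282 = 10449.507.
Sum = 52355.067.

52355.1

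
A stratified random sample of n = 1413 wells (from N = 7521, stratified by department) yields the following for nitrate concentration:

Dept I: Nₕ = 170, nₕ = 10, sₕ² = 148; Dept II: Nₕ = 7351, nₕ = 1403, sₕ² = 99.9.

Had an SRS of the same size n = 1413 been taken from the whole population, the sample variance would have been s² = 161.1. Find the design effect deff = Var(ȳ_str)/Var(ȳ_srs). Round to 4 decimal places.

Var(ȳ_str) = Σ Wₕ²(1−fₕ)sₕ²/nₕ with Wₕ = Nₕ/7521:
  Dept I: (170/7521)²·(1−10/170)·148/10 = 0.0071167128
  Dept II: (7351/7521)²·(1−1403/7351)·99.9/1403 = 0.055039442
  → Var(ȳ_str) = 0.062156155.
Var(ȳ_srs) = (1 − 1413/7521)·161.1/1413 = 0.092592715.
deff = 0.062156155 / 0.092592715 = 0.6713.

0.6713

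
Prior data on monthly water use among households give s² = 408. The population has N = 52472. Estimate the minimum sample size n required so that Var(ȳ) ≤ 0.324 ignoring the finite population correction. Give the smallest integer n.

1260

Without fpc, n₀ = s²/D = 408/0.324 = 1259.2593.
Rounding up, n = 1260.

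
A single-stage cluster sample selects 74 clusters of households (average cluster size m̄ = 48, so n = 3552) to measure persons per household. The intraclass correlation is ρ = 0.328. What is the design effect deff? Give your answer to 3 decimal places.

16.416

deff = 1 + (48 − 1)·0.328 = 1 + 15.416 = 16.416.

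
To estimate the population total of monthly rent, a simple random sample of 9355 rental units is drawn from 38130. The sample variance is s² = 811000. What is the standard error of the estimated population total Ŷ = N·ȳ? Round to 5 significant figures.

Var(Ŷ) = N²·Var(ȳ) = N²·(1 − n/N)·s²/n.
f = 9355/38130 = 0.24534487; Var(ȳ) = 0.75465513·811000/9355 = 65.422267.
Var(Ŷ) = 38130² · 65.422267 = 9.5117231 × 10^10.
SE(Ŷ) = √(9.5117231 × 10^10) = 308410.

308410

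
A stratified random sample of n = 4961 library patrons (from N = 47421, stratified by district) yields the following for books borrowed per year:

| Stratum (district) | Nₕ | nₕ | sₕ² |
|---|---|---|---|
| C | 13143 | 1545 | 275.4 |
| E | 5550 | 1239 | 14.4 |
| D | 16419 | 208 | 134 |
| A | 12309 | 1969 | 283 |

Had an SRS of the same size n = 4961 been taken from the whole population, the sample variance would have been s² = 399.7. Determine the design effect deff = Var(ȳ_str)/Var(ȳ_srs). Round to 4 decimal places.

1.3390

Var(ȳ_str) = Σ Wₕ²(1−fₕ)sₕ²/nₕ with Wₕ = Nₕ/47421:
  C: (13143/47421)²·(1−1545/13143)·275.4/1545 = 0.012082913
  E: (5550/47421)²·(1−1239/5550)·14.4/1239 = 1.2365759 × 10^-4
  D: (16419/47421)²·(1−208/16419)·134/208 = 0.076252934
  A: (12309/47421)²·(1−1969/12309)·283/1969 = 0.0081347201
  → Var(ȳ_str) = 0.096594225.
Var(ȳ_srs) = (1 − 4961/47421)·399.7/4961 = 0.072139679.
deff = 0.096594225 / 0.072139679 = 1.3390.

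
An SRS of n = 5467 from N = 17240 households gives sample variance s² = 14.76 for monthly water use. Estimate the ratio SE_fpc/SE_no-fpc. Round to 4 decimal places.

f = n/N = 5467/17240 = 0.31711137.
SE_no-fpc = √(s²/n) = 0.05195994; SE_fpc = √((1−f)s²/n) = 0.042938175.
Ratio = √(1−f) = 0.82637076.

0.8264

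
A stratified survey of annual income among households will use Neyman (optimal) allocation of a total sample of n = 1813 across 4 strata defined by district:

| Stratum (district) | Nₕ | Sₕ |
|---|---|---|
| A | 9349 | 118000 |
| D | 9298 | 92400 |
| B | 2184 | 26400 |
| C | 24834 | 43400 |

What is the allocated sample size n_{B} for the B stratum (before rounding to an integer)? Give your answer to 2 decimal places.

33.74

Neyman allocation: nₕ = n·NₕSₕ / Σⱼ NⱼSⱼ.
Σ NⱼSⱼ = 9349·118000 + 9298·92400 + 2184·26400 + 24834·43400 = 3.0977704 × 10^9.
n_{B} = 1813·2184·26400 / (3.0977704 × 10^9) = 33.74.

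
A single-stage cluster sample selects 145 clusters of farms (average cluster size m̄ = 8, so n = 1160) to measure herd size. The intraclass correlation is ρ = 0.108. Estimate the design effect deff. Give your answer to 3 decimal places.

1.756

deff = 1 + (8 − 1)·0.108 = 1 + 0.756 = 1.756.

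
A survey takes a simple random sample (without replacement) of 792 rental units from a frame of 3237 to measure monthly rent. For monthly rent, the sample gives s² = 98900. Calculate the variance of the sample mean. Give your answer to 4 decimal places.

Under SRS without replacement, Var(ȳ) = (1 − f)·s²/n with f = n/N = 792/3237 = 0.24467099.
Var(ȳ) = (1 − 0.24467099)·98900/792 = 0.75532901·124.87374 = 94.320756.

94.3208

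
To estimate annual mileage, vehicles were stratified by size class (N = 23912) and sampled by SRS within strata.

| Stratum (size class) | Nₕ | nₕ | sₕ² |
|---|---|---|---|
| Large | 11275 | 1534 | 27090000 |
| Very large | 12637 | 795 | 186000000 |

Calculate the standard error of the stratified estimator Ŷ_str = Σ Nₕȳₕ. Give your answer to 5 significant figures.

6.0788 × 10^6

Var(Ŷ_str) = Σₕ Nₕ²(1 − fₕ)sₕ²/nₕ.
Large: 11275²·(1 − 1534/11275)·27090000/1534 = 1.9395623 × 10^12.
Very large: 12637²·(1 − 795/12637)·186000000/795 = 3.5011834 × 10^13.
Sum = 3.6951396 × 10^13.
SE = √(3.6951396 × 10^13) = 6.0788 × 10^6.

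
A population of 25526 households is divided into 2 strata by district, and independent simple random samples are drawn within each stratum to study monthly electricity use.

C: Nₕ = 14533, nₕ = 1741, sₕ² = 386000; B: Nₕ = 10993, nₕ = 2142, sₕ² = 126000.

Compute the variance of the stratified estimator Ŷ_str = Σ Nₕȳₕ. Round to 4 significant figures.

4.694 × 10^10

Var(Ŷ_str) = Σₕ Nₕ²(1 − fₕ)sₕ²/nₕ.
C: 14533²·(1 − 1741/14533)·386000/1741 = 4.1217558 × 10^10.
B: 10993²·(1 − 2142/10993)·126000/2142 = 5.7234731 × 10^9.
Sum = 4.6941031 × 10^10.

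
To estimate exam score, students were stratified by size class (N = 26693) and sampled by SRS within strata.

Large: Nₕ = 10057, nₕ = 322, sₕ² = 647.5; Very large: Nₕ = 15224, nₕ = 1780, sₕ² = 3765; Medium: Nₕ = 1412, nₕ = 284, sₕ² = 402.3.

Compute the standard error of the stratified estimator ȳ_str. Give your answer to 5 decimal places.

0.94184

Var(ȳ_str) = Σₕ Wₕ²(1 − fₕ)sₕ²/nₕ with Wₕ = Nₕ/N, N = 26693.
Large: Wₕ = 0.37676544; term = 0.37676544²·(1 − 0.03201750)·647.5/322 = 0.27630805.
Very large: Wₕ = 0.57033679; term = 0.57033679²·(1 − 0.11692065)·3765/1780 = 0.60758562.
Medium: Wₕ = 0.05289776; term = 0.05289776²·(1 − 0.20113314)·402.3/284 = 0.0031665089.
Sum = 0.88706018.
SE = √(0.88706018) = 0.94184.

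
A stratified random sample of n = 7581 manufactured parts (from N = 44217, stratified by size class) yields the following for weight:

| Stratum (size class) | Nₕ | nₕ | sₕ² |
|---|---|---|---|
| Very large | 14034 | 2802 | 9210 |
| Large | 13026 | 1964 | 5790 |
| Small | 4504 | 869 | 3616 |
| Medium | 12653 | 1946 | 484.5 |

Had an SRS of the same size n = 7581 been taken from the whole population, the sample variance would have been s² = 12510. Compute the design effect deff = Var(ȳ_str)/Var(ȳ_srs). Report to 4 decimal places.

0.3908

Var(ȳ_str) = Σ Wₕ²(1−fₕ)sₕ²/nₕ with Wₕ = Nₕ/44217:
  Very large: (14034/44217)²·(1−2802/14034)·9210/2802 = 0.26500344
  Large: (13026/44217)²·(1−1964/13026)·5790/1964 = 0.21727175
  Small: (4504/44217)²·(1−869/4504)·3616/869 = 0.034844392
  Medium: (12653/44217)²·(1−1946/12653)·484.5/1946 = 0.017251772
  → Var(ȳ_str) = 0.53437135.
Var(ȳ_srs) = (1 − 7581/44217)·12510/7581 = 1.3672552.
deff = 0.53437135 / 1.3672552 = 0.3908.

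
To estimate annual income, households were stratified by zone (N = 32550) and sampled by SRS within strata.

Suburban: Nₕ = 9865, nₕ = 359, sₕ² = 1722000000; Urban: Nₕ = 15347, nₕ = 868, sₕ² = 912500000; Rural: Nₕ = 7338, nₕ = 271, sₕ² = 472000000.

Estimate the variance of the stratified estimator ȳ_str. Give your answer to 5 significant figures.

730280

Var(ȳ_str) = Σₕ Wₕ²(1 − fₕ)sₕ²/nₕ with Wₕ = Nₕ/N, N = 32550.
Suburban: Wₕ = 0.30307220; term = 0.30307220²·(1 − 0.03639128)·1722000000/359 = 424552.7.
Urban: Wₕ = 0.47149002; term = 0.47149002²·(1 − 0.05655829)·912500000/868 = 220482.04.
Rural: Wₕ = 0.22543779; term = 0.22543779²·(1 − 0.03693104)·472000000/271 = 85247.867.
Sum = 730282.61.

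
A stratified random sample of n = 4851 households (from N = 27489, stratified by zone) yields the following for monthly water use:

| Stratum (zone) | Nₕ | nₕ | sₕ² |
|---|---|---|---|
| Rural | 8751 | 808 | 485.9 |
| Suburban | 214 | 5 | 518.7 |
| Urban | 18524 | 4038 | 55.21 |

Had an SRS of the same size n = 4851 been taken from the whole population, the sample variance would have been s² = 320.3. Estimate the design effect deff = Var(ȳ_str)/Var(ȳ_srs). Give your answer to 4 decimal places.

1.2195

Var(ȳ_str) = Σ Wₕ²(1−fₕ)sₕ²/nₕ with Wₕ = Nₕ/27489:
  Rural: (8751/27489)²·(1−808/8751)·485.9/808 = 0.055317163
  Suburban: (214/27489)²·(1−5/214)·518.7/5 = 0.0061402835
  Urban: (18524/27489)²·(1−4038/18524)·55.21/4038 = 0.0048553082
  → Var(ȳ_str) = 0.066312755.
Var(ȳ_srs) = (1 − 4851/27489)·320.3/4851 = 0.05437569.
deff = 0.066312755 / 0.05437569 = 1.2195.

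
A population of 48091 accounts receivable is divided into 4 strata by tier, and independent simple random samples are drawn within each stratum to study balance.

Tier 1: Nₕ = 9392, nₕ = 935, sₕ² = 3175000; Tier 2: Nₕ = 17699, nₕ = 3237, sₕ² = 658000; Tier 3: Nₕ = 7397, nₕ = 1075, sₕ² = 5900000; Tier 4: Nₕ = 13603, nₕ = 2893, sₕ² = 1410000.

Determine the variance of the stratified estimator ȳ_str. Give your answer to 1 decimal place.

280.8

Var(ȳ_str) = Σₕ Wₕ²(1 − fₕ)sₕ²/nₕ with Wₕ = Nₕ/N, N = 48091.
Tier 1: Wₕ = 0.19529642; term = 0.19529642²·(1 − 0.09955281)·3175000/935 = 116.62158.
Tier 2: Wₕ = 0.36803144; term = 0.36803144²·(1 − 0.18289169)·658000/3237 = 22.497417.
Tier 3: Wₕ = 0.15381256; term = 0.15381256²·(1 − 0.14532919)·5900000/1075 = 110.97523.
Tier 4: Wₕ = 0.28285958; term = 0.28285958²·(1 − 0.21267367)·1410000/2893 = 30.70204.
Sum = 280.79627.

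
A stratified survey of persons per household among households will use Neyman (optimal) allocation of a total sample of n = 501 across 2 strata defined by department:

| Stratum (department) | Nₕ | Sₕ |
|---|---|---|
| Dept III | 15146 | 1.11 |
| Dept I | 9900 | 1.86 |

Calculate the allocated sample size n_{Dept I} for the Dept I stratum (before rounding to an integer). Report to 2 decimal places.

Neyman allocation: nₕ = n·NₕSₕ / Σⱼ NⱼSⱼ.
Σ NⱼSⱼ = 15146·1.11 + 9900·1.86 = 35226.06.
n_{Dept I} = 501·9900·1.86 / 35226.06 = 261.89.

261.89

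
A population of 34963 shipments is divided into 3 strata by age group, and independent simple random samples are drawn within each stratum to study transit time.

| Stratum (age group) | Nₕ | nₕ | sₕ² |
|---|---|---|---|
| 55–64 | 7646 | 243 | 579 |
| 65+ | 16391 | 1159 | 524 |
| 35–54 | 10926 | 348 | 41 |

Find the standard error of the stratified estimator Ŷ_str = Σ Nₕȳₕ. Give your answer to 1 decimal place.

Var(Ŷ_str) = Σₕ Nₕ²(1 − fₕ)sₕ²/nₕ.
55–64: 7646²·(1 − 243/7646)·579/243 = 1.3486968 × 10^8.
65+: 16391²·(1 − 1159/16391)·524/1159 = 1.1287824 × 10^8.
35–54: 10926²·(1 − 348/10926)·41/348 = 1.3616622 × 10^7.
Sum = 2.6136454 × 10^8.
SE = √(2.6136454 × 10^8) = 16166.8.

16166.8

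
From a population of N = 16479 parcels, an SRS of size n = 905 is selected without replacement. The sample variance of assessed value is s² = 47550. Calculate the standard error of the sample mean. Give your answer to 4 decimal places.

Under SRS without replacement, Var(ȳ) = (1 − f)·s²/n with f = n/N = 905/16479 = 0.05491838.
Var(ȳ) = (1 − 0.05491838)·47550/905 = 0.94508162·52.541436 = 49.655946.
SE(ȳ) = √(49.655946) = 7.0467.

7.0467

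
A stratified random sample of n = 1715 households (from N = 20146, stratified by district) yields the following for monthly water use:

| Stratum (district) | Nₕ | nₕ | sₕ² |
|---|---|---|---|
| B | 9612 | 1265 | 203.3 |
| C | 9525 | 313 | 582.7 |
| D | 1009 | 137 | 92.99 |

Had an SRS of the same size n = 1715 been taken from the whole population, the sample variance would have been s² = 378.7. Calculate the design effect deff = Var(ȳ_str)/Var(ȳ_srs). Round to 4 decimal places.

2.1568

Var(ȳ_str) = Σ Wₕ²(1−fₕ)sₕ²/nₕ with Wₕ = Nₕ/20146:
  B: (9612/20146)²·(1−1265/9612)·203.3/1265 = 0.031769719
  C: (9525/20146)²·(1−313/9525)·582.7/313 = 0.4024778
  D: (1009/20146)²·(1−137/1009)·92.99/137 = 0.0014714506
  → Var(ȳ_str) = 0.43571897.
Var(ȳ_srs) = (1 − 1715/20146)·378.7/1715 = 0.20201855.
deff = 0.43571897 / 0.20201855 = 2.1568.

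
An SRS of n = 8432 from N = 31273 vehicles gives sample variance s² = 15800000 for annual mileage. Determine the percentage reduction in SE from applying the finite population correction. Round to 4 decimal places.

f = n/N = 8432/31273 = 0.26962556.
SE_no-fpc = √(s²/n) = 43.287574; SE_fpc = √((1−f)s²/n) = 36.994403.
Ratio = √(1−f) = 0.85461947. Reduction = 100·(1 − 0.85461947) = 14.5381%.

14.5381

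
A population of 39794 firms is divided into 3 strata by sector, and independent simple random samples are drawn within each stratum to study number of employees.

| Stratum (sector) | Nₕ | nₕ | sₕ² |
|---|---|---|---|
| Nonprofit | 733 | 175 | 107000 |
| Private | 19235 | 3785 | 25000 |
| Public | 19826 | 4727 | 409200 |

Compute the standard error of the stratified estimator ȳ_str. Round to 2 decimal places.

Var(ȳ_str) = Σₕ Wₕ²(1 − fₕ)sₕ²/nₕ with Wₕ = Nₕ/N, N = 39794.
Nonprofit: Wₕ = 0.01841986; term = 0.01841986²·(1 − 0.23874488)·107000/175 = 0.15792421.
Private: Wₕ = 0.48336433; term = 0.48336433²·(1 − 0.19677671)·25000/3785 = 1.2395373.
Public: Wₕ = 0.49821581; term = 0.49821581²·(1 − 0.23842429)·409200/4727 = 16.364326.
Sum = 17.761788.
SE = √(17.761788) = 4.21.

4.21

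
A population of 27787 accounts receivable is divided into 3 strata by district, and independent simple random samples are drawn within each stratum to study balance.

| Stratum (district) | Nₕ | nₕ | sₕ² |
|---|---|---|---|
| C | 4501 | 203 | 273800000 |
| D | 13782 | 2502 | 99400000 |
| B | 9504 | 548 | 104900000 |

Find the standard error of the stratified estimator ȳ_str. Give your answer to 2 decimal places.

Var(ȳ_str) = Σₕ Wₕ²(1 − fₕ)sₕ²/nₕ with Wₕ = Nₕ/N, N = 27787.
C: Wₕ = 0.16198222; term = 0.16198222²·(1 − 0.04510109)·273800000/203 = 33793.215.
D: Wₕ = 0.49598733; term = 0.49598733²·(1 − 0.18154114)·99400000/2502 = 7999.0259.
B: Wₕ = 0.34203045; term = 0.34203045²·(1 − 0.05765993)·104900000/548 = 21102.413.
Sum = 62894.654.
SE = √(62894.654) = 250.79.

250.79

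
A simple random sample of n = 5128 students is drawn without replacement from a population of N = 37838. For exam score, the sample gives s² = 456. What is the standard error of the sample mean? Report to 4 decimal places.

0.2773

Under SRS without replacement, Var(ȳ) = (1 − f)·s²/n with f = n/N = 5128/37838 = 0.13552513.
Var(ȳ) = (1 − 0.13552513)·456/5128 = 0.86447487·0.088923557 = 0.07687218.
SE(ȳ) = √(0.07687218) = 0.2773.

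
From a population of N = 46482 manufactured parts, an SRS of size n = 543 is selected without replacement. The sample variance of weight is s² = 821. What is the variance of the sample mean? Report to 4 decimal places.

1.4943

Under SRS without replacement, Var(ȳ) = (1 − f)·s²/n with f = n/N = 543/46482 = 0.01168194.
Var(ȳ) = (1 − 0.01168194)·821/543 = 0.98831806·1.5119705 = 1.4943078.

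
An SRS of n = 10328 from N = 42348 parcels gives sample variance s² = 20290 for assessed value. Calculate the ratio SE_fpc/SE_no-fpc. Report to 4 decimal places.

f = n/N = 10328/42348 = 0.24388401.
SE_no-fpc = √(s²/n) = 1.4016285; SE_fpc = √((1−f)s²/n) = 1.2187851.
Ratio = √(1−f) = 0.86954930.

0.8695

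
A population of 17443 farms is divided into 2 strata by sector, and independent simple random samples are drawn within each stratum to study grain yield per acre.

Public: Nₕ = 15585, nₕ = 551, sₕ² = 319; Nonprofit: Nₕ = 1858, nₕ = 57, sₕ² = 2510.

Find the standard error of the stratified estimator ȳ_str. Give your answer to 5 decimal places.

Var(ȳ_str) = Σₕ Wₕ²(1 − fₕ)sₕ²/nₕ with Wₕ = Nₕ/N, N = 17443.
Public: Wₕ = 0.89348163; term = 0.89348163²·(1 − 0.03535451)·319/551 = 0.44583902.
Nonprofit: Wₕ = 0.10651837; term = 0.10651837²·(1 − 0.03067815)·2510/57 = 0.48430163.
Sum = 0.93014065.
SE = √(0.93014065) = 0.96444.

0.96444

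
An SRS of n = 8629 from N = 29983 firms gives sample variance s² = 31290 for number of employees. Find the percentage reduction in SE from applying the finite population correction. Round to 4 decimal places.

15.6078

f = n/N = 8629/29983 = 0.28779642.
SE_no-fpc = √(s²/n) = 1.9042438; SE_fpc = √((1−f)s²/n) = 1.6070324.
Ratio = √(1−f) = 0.84392155. Reduction = 100·(1 − 0.84392155) = 15.6078%.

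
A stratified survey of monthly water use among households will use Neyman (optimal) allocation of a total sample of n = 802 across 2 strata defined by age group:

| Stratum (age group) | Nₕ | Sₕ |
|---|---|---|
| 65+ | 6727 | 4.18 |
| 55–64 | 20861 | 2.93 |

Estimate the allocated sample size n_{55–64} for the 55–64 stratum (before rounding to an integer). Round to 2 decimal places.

549.30

Neyman allocation: nₕ = n·NₕSₕ / Σⱼ NⱼSⱼ.
Σ NⱼSⱼ = 6727·4.18 + 20861·2.93 = 89241.59.
n_{55–64} = 802·20861·2.93 / 89241.59 = 549.30.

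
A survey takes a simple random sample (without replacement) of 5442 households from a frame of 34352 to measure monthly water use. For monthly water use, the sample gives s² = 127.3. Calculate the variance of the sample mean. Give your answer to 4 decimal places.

Under SRS without replacement, Var(ȳ) = (1 − f)·s²/n with f = n/N = 5442/34352 = 0.15841872.
Var(ȳ) = (1 − 0.15841872)·127.3/5442 = 0.84158128·0.023392135 = 0.019686383.

0.0197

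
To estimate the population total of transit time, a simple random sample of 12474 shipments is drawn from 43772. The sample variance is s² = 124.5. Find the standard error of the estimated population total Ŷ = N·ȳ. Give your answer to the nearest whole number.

3698

Var(Ŷ) = N²·Var(ȳ) = N²·(1 − n/N)·s²/n.
f = 12474/43772 = 0.28497670; Var(ȳ) = 0.71502330·124.5/12474 = 0.007136476.
Var(Ŷ) = 43772² · 0.007136476 = 1.3673402 × 10^7.
SE(Ŷ) = √(1.3673402 × 10^7) = 3698.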